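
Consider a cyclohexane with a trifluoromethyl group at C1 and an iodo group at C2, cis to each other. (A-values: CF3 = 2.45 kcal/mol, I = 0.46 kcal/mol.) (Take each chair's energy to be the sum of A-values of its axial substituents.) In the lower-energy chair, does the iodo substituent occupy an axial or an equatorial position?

axial

C1 and C2 have opposite parity, so for the cis isomer the two substituents are one axial and one equatorial in each chair.
Chair I (trifluoromethyl axial, iodo equatorial): E = 2.45 kcal/mol.
Chair II (trifluoromethyl equatorial, iodo axial): E = 0.46 kcal/mol.
Chair II is the more stable (lower-energy) conformer, and in that chair the iodo group is axial.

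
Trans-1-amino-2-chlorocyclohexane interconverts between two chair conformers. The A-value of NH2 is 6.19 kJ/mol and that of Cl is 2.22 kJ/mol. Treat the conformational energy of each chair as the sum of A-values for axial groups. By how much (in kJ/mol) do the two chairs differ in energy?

C1 and C2 have opposite parity, so for the trans isomer the two substituents are e,e in one chair and a,a in the other.
Chair I (amino axial, chloro axial): E = 8.41 kJ/mol.
Chair II (amino equatorial, chloro equatorial): E = 0.00 kJ/mol.
ΔE = 8.41 − 0.00 = 8.41 kJ/mol; chair II is more stable.

8.41 kJ/mol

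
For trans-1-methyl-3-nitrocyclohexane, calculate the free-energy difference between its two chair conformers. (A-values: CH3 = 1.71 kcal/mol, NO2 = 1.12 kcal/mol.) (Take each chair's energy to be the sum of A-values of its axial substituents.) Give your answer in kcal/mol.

C1 and C3 have the same parity, so for the trans isomer the two substituents are one axial and one equatorial in each chair.
Chair I (methyl axial, nitro equatorial): E = 1.71 kcal/mol.
Chair II (methyl equatorial, nitro axial): E = 1.12 kcal/mol.
ΔE = 1.71 − 1.12 = 0.59 kcal/mol; chair II is more stable.

0.59 kcal/mol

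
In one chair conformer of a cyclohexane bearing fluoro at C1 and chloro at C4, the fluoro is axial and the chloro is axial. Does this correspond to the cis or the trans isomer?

C1 and C4 have opposite parity, so their axial bonds point in opposite directions.
With opposite-parity carbons, two substituents on the same face are one axial and one equatorial; opposite faces give both axial or both equatorial.
Here the groups are axial/axial → opposite face → trans.

trans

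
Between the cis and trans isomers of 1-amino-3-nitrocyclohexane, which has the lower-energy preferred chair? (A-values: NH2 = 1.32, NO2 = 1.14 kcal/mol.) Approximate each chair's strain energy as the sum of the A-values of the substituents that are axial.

At 1,3 positions (parity same): cis → (e,e or a,a); trans → (a,e or e,a).
Best chair for cis: E = 0.00 kcal/mol; best chair for trans: E = 1.14 kcal/mol.
The cis isomer is lower by 1.14 kcal/mol.

cis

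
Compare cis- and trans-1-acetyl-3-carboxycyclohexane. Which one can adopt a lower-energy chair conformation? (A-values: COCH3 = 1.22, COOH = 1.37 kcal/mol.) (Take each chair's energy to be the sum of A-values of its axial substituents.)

At 1,3 positions (parity same): cis → (e,e or a,a); trans → (a,e or e,a).
Best chair for cis: E = 0.00 kcal/mol; best chair for trans: E = 1.22 kcal/mol.
The cis isomer is lower by 1.22 kcal/mol.

cis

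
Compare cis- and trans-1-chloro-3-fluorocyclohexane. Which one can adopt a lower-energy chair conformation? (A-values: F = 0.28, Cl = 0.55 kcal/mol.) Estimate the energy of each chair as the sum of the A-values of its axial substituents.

At 1,3 positions (parity same): cis → (e,e or a,a); trans → (a,e or e,a).
Best chair for cis: E = 0.00 kcal/mol; best chair for trans: E = 0.28 kcal/mol.
The cis isomer is lower by 0.28 kcal/mol.

cis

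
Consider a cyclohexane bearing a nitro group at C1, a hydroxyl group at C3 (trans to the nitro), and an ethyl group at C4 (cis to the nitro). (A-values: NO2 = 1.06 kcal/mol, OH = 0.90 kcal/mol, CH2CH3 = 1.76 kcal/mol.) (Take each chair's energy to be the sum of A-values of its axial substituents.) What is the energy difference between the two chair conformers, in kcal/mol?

Chair I (nitro axial, hydroxyl equatorial, ethyl equatorial): E = 1.06 kcal/mol.
Chair II (nitro equatorial, hydroxyl axial, ethyl axial): E = 2.66 kcal/mol.
ΔE = 2.66 − 1.06 = 1.60 kcal/mol; chair I is more stable.

1.60 kcal/mol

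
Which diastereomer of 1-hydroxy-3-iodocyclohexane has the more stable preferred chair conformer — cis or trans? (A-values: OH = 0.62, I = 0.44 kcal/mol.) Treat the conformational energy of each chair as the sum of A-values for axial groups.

cis

At 1,3 positions (parity same): cis → (e,e or a,a); trans → (a,e or e,a).
Best chair for cis: E = 0.00 kcal/mol; best chair for trans: E = 0.44 kcal/mol.
The cis isomer is lower by 0.44 kcal/mol.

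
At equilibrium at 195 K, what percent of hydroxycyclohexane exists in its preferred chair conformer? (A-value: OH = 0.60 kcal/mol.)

82.5%

One chair has the hydroxyl group axial (E = 0.60 kcal/mol) and the other has it equatorial (E = 0).
ΔG = 0.60 kcal/mol between the two chairs.
K = exp(ΔG/RT) with R = 1.987×10⁻³ kcal mol⁻¹ K⁻¹ and T = 195 K gives K ≈ 4.7.
Fraction in the lower-energy chair = K/(K+1) = 82.5%.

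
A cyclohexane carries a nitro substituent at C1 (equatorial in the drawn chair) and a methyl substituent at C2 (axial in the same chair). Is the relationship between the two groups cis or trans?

cis

C1 and C2 have opposite parity, so their axial bonds point in opposite directions.
With opposite-parity carbons, two substituents on the same face are one axial and one equatorial; opposite faces give both axial or both equatorial.
Here the groups are equatorial/axial → same face → cis.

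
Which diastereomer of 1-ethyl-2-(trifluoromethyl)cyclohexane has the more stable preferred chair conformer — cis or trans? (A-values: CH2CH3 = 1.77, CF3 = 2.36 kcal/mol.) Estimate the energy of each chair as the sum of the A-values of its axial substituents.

trans

At 1,2 positions (parity opposite): cis → (a,e or e,a); trans → (e,e or a,a).
Best chair for cis: E = 1.77 kcal/mol; best chair for trans: E = 0.00 kcal/mol.
The trans isomer is lower by 1.77 kcal/mol.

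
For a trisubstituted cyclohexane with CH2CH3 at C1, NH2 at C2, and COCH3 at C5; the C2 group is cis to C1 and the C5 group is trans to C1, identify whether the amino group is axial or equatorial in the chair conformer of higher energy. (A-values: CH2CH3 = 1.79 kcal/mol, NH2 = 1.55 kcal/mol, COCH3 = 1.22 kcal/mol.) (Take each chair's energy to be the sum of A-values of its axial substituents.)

axial

Chair I (ethyl axial, amino equatorial, acetyl equatorial): E = 1.79 kcal/mol.
Chair II (ethyl equatorial, amino axial, acetyl axial): E = 2.77 kcal/mol.
Chair II is the less stable (higher-energy) conformer, and in that chair the amino group is axial.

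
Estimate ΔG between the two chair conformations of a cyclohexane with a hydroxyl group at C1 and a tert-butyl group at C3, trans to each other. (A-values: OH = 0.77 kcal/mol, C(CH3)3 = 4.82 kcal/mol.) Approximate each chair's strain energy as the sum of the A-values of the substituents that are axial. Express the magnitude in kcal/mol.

4.05 kcal/mol

C1 and C3 have the same parity, so for the trans isomer the two substituents are one axial and one equatorial in each chair.
Chair I (hydroxyl axial, tert-butyl equatorial): E = 0.77 kcal/mol.
Chair II (hydroxyl equatorial, tert-butyl axial): E = 4.82 kcal/mol.
ΔE = 4.82 − 0.77 = 4.05 kcal/mol; chair I is more stable.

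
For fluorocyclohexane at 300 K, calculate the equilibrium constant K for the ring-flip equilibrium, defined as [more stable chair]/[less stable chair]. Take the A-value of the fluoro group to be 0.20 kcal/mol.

K ≈ 1.40

One chair has the fluoro group axial (E = 0.20 kcal/mol) and the other has it equatorial (E = 0).
ΔG = 0.20 kcal/mol between the two chairs.
K = exp(ΔG/RT) with R = 1.987×10⁻³ kcal mol⁻¹ K⁻¹ and T = 300 K gives K ≈ 1.4.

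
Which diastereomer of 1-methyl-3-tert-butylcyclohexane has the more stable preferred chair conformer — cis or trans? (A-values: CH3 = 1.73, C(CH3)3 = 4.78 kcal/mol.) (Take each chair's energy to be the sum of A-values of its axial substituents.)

At 1,3 positions (parity same): cis → (e,e or a,a); trans → (a,e or e,a).
Best chair for cis: E = 0.00 kcal/mol; best chair for trans: E = 1.73 kcal/mol.
The cis isomer is lower by 1.73 kcal/mol.

cis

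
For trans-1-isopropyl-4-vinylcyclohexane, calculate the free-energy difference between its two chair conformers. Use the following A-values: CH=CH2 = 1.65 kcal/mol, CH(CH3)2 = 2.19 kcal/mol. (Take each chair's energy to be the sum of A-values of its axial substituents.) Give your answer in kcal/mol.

C1 and C4 have opposite parity, so for the trans isomer the two substituents are e,e in one chair and a,a in the other.
Chair I (vinyl axial, isopropyl axial): E = 3.84 kcal/mol.
Chair II (vinyl equatorial, isopropyl equatorial): E = 0.00 kcal/mol.
ΔE = 3.84 − 0.00 = 3.84 kcal/mol; chair II is more stable.

3.84 kcal/mol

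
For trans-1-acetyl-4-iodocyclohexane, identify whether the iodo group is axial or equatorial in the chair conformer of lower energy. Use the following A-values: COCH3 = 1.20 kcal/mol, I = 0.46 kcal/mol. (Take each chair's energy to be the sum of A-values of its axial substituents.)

equatorial

C1 and C4 have opposite parity, so for the trans isomer the two substituents are e,e in one chair and a,a in the other.
Chair I (acetyl axial, iodo axial): E = 1.66 kcal/mol.
Chair II (acetyl equatorial, iodo equatorial): E = 0.00 kcal/mol.
Chair II is the more stable (lower-energy) conformer, and in that chair the iodo group is equatorial.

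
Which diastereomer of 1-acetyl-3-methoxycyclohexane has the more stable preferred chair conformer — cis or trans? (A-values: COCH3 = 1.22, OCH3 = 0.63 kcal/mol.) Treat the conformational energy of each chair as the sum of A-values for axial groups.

At 1,3 positions (parity same): cis → (e,e or a,a); trans → (a,e or e,a).
Best chair for cis: E = 0.00 kcal/mol; best chair for trans: E = 0.63 kcal/mol.
The cis isomer is lower by 0.63 kcal/mol.

cis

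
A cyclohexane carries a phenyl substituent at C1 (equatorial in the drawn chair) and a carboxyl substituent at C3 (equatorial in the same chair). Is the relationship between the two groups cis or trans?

cis

C1 and C3 have the same parity, so their axial bonds point in the same direction.
With same-parity carbons, two substituents on the same face are both axial or both equatorial; opposite faces give one of each.
Here the groups are equatorial/equatorial → same face → cis.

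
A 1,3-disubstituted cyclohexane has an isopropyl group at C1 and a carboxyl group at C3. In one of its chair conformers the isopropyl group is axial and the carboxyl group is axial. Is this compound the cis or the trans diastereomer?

C1 and C3 have the same parity, so their axial bonds point in the same direction.
With same-parity carbons, two substituents on the same face are both axial or both equatorial; opposite faces give one of each.
Here the groups are axial/axial → same face → cis.

cis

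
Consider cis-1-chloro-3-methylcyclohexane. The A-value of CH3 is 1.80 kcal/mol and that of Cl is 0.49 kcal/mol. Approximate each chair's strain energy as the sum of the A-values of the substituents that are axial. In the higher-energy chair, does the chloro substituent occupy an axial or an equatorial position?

axial

C1 and C3 have the same parity, so for the cis isomer the two substituents are e,e in one chair and a,a in the other.
Chair I (methyl axial, chloro axial): E = 2.29 kcal/mol.
Chair II (methyl equatorial, chloro equatorial): E = 0.00 kcal/mol.
Chair I is the less stable (higher-energy) conformer, and in that chair the chloro group is axial.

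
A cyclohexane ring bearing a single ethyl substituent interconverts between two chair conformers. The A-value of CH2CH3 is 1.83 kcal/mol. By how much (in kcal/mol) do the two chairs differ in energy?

A monosubstituted cyclohexane has one chair with the ethyl group axial (E = A = 1.83 kcal/mol) and one with it equatorial (E = 0).
ΔE = 1.83 − 0 = 1.83 kcal/mol.

1.83 kcal/mol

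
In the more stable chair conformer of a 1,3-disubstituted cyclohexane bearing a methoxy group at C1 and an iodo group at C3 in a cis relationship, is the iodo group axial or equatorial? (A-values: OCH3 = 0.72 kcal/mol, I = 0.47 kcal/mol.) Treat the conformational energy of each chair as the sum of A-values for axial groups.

equatorial

C1 and C3 have the same parity, so for the cis isomer the two substituents are e,e in one chair and a,a in the other.
Chair I (methoxy axial, iodo axial): E = 1.19 kcal/mol.
Chair II (methoxy equatorial, iodo equatorial): E = 0.00 kcal/mol.
Chair II is the more stable (lower-energy) conformer, and in that chair the iodo group is equatorial.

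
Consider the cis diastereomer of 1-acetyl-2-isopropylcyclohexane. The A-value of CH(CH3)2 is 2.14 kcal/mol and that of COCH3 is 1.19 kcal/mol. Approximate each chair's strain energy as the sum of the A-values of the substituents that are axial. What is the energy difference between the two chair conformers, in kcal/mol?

C1 and C2 have opposite parity, so for the cis isomer the two substituents are one axial and one equatorial in each chair.
Chair I (isopropyl axial, acetyl equatorial): E = 2.14 kcal/mol.
Chair II (isopropyl equatorial, acetyl axial): E = 1.19 kcal/mol.
ΔE = 2.14 − 1.19 = 0.95 kcal/mol; chair II is more stable.

0.95 kcal/mol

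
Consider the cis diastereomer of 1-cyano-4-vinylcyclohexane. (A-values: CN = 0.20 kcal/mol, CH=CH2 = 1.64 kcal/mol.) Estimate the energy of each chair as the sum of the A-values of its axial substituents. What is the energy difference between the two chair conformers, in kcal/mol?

C1 and C4 have opposite parity, so for the cis isomer the two substituents are one axial and one equatorial in each chair.
Chair I (cyano axial, vinyl equatorial): E = 0.20 kcal/mol.
Chair II (cyano equatorial, vinyl axial): E = 1.64 kcal/mol.
ΔE = 1.64 − 0.20 = 1.44 kcal/mol; chair I is more stable.

1.44 kcal/mol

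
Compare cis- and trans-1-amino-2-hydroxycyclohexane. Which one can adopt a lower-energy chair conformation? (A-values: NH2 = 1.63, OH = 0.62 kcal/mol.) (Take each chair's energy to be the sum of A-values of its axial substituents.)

At 1,2 positions (parity opposite): cis → (a,e or e,a); trans → (e,e or a,a).
Best chair for cis: E = 0.62 kcal/mol; best chair for trans: E = 0.00 kcal/mol.
The trans isomer is lower by 0.62 kcal/mol.

trans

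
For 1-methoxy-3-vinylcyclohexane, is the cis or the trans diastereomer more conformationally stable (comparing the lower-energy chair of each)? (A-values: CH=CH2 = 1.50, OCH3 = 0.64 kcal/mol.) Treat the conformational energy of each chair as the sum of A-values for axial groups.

cis

At 1,3 positions (parity same): cis → (e,e or a,a); trans → (a,e or e,a).
Best chair for cis: E = 0.00 kcal/mol; best chair for trans: E = 0.64 kcal/mol.
The cis isomer is lower by 0.64 kcal/mol.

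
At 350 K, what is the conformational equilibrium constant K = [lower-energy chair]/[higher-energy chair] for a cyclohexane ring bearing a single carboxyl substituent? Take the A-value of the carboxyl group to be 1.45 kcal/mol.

K ≈ 8.04

One chair has the carboxyl group axial (E = 1.45 kcal/mol) and the other has it equatorial (E = 0).
ΔG = 1.45 kcal/mol between the two chairs.
K = exp(ΔG/RT) with R = 1.987×10⁻³ kcal mol⁻¹ K⁻¹ and T = 350 K gives K ≈ 8.04.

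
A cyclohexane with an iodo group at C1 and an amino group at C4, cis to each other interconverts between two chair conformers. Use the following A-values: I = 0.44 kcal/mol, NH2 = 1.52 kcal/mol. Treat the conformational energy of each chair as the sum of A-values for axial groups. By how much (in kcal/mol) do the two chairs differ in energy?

1.08 kcal/mol

C1 and C4 have opposite parity, so for the cis isomer the two substituents are one axial and one equatorial in each chair.
Chair I (iodo axial, amino equatorial): E = 0.44 kcal/mol.
Chair II (iodo equatorial, amino axial): E = 1.52 kcal/mol.
ΔE = 1.52 − 0.44 = 1.08 kcal/mol; chair I is more stable.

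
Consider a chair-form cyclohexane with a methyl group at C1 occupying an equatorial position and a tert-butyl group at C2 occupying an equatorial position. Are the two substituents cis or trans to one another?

C1 and C2 have opposite parity, so their axial bonds point in opposite directions.
With opposite-parity carbons, two substituents on the same face are one axial and one equatorial; opposite faces give both axial or both equatorial.
Here the groups are equatorial/equatorial → opposite face → trans.

trans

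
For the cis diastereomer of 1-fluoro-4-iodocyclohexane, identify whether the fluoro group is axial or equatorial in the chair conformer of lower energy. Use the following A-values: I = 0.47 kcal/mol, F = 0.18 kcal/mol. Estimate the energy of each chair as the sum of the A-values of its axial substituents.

C1 and C4 have opposite parity, so for the cis isomer the two substituents are one axial and one equatorial in each chair.
Chair I (iodo axial, fluoro equatorial): E = 0.47 kcal/mol.
Chair II (iodo equatorial, fluoro axial): E = 0.18 kcal/mol.
Chair II is the more stable (lower-energy) conformer, and in that chair the fluoro group is axial.

axial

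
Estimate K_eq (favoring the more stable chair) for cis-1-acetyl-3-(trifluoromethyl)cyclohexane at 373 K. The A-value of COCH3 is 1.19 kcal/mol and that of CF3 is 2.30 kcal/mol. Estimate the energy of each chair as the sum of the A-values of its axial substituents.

K ≈ 111

C1 and C3 have the same parity, so for the cis isomer the two substituents are e,e in one chair and a,a in the other.
Chair I (acetyl axial, trifluoromethyl axial): E = 3.49 kcal/mol; chair II (acetyl equatorial, trifluoromethyl equatorial): E = 0.00 kcal/mol.
ΔG = 3.49 kcal/mol between the two chairs.
K = exp(ΔG/RT) with R = 1.987×10⁻³ kcal mol⁻¹ K⁻¹ and T = 373 K gives K ≈ 111.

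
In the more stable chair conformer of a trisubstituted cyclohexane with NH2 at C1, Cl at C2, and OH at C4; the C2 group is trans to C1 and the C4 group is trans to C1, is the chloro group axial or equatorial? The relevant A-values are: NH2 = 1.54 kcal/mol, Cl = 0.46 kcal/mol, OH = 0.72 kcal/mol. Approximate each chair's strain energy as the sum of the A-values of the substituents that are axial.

equatorial

Chair I (amino axial, chloro axial, hydroxyl axial): E = 2.72 kcal/mol.
Chair II (amino equatorial, chloro equatorial, hydroxyl equatorial): E = 0.00 kcal/mol.
Chair II is the more stable (lower-energy) conformer, and in that chair the chloro group is equatorial.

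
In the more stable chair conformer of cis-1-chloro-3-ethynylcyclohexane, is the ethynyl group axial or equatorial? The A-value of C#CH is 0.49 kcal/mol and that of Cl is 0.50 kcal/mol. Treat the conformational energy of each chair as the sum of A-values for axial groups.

equatorial

C1 and C3 have the same parity, so for the cis isomer the two substituents are e,e in one chair and a,a in the other.
Chair I (ethynyl axial, chloro axial): E = 0.99 kcal/mol.
Chair II (ethynyl equatorial, chloro equatorial): E = 0.00 kcal/mol.
Chair II is the more stable (lower-energy) conformer, and in that chair the ethynyl group is equatorial.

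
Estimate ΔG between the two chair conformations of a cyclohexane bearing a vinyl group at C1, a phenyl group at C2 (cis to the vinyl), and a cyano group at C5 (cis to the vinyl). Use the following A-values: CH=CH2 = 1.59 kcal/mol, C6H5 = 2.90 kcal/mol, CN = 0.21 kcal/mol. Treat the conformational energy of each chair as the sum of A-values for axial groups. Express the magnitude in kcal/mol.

1.10 kcal/mol

Chair I (vinyl axial, phenyl equatorial, cyano axial): E = 1.80 kcal/mol.
Chair II (vinyl equatorial, phenyl axial, cyano equatorial): E = 2.90 kcal/mol.
ΔE = 2.90 − 1.80 = 1.10 kcal/mol; chair I is more stable.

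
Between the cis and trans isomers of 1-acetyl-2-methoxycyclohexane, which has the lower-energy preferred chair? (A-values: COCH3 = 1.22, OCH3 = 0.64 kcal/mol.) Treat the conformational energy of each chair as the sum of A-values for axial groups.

At 1,2 positions (parity opposite): cis → (a,e or e,a); trans → (e,e or a,a).
Best chair for cis: E = 0.64 kcal/mol; best chair for trans: E = 0.00 kcal/mol.
The trans isomer is lower by 0.64 kcal/mol.

trans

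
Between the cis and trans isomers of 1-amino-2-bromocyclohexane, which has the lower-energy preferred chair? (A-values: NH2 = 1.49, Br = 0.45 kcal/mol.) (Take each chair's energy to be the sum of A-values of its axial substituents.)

At 1,2 positions (parity opposite): cis → (a,e or e,a); trans → (e,e or a,a).
Best chair for cis: E = 0.45 kcal/mol; best chair for trans: E = 0.00 kcal/mol.
The trans isomer is lower by 0.45 kcal/mol.

trans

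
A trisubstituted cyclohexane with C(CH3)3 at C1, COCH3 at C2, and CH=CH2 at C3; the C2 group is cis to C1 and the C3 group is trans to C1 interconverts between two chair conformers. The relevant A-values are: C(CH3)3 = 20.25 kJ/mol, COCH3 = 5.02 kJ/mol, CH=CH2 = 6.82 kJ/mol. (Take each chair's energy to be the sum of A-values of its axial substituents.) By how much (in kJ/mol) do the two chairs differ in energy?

8.41 kJ/mol

Chair I (tert-butyl axial, acetyl equatorial, vinyl equatorial): E = 20.25 kJ/mol.
Chair II (tert-butyl equatorial, acetyl axial, vinyl axial): E = 11.84 kJ/mol.
ΔE = 20.25 − 11.84 = 8.41 kJ/mol; chair II is more stable.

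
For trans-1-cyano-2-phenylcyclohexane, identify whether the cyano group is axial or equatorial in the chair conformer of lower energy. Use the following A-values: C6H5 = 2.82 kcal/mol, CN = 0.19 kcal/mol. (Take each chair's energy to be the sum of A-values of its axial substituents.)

equatorial

C1 and C2 have opposite parity, so for the trans isomer the two substituents are e,e in one chair and a,a in the other.
Chair I (phenyl axial, cyano axial): E = 3.01 kcal/mol.
Chair II (phenyl equatorial, cyano equatorial): E = 0.00 kcal/mol.
Chair II is the more stable (lower-energy) conformer, and in that chair the cyano group is equatorial.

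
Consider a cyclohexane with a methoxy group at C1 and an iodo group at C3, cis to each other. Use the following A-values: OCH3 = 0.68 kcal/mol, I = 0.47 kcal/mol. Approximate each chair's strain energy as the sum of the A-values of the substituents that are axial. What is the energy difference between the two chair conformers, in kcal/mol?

1.15 kcal/mol

C1 and C3 have the same parity, so for the cis isomer the two substituents are e,e in one chair and a,a in the other.
Chair I (methoxy axial, iodo axial): E = 1.15 kcal/mol.
Chair II (methoxy equatorial, iodo equatorial): E = 0.00 kcal/mol.
ΔE = 1.15 − 0.00 = 1.15 kcal/mol; chair II is more stable.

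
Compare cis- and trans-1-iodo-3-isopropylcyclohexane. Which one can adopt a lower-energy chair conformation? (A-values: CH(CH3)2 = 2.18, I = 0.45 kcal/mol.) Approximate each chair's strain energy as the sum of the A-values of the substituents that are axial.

At 1,3 positions (parity same): cis → (e,e or a,a); trans → (a,e or e,a).
Best chair for cis: E = 0.00 kcal/mol; best chair for trans: E = 0.45 kcal/mol.
The cis isomer is lower by 0.45 kcal/mol.

cis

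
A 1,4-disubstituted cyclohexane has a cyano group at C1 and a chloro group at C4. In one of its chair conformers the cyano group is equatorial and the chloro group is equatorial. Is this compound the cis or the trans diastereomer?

C1 and C4 have opposite parity, so their axial bonds point in opposite directions.
With opposite-parity carbons, two substituents on the same face are one axial and one equatorial; opposite faces give both axial or both equatorial.
Here the groups are equatorial/equatorial → opposite face → trans.

trans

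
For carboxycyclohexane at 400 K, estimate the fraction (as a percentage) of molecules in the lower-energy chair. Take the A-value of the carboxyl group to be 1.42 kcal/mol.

85.7%

One chair has the carboxyl group axial (E = 1.42 kcal/mol) and the other has it equatorial (E = 0).
ΔG = 1.42 kcal/mol between the two chairs.
K = exp(ΔG/RT) with R = 1.987×10⁻³ kcal mol⁻¹ K⁻¹ and T = 400 K gives K ≈ 5.97.
Fraction in the lower-energy chair = K/(K+1) = 85.7%.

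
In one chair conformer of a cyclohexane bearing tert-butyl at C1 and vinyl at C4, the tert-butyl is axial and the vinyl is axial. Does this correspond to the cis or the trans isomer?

C1 and C4 have opposite parity, so their axial bonds point in opposite directions.
With opposite-parity carbons, two substituents on the same face are one axial and one equatorial; opposite faces give both axial or both equatorial.
Here the groups are axial/axial → opposite face → trans.

trans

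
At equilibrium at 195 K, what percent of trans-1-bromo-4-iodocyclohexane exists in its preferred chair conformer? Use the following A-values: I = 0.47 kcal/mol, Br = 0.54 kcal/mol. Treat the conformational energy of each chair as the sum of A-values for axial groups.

C1 and C4 have opposite parity, so for the trans isomer the two substituents are e,e in one chair and a,a in the other.
Chair I (iodo axial, bromo axial): E = 1.01 kcal/mol; chair II (iodo equatorial, bromo equatorial): E = 0.00 kcal/mol.
ΔG = 1.01 kcal/mol between the two chairs.
K = exp(ΔG/RT) with R = 1.987×10⁻³ kcal mol⁻¹ K⁻¹ and T = 195 K gives K ≈ 13.6.
Fraction in the lower-energy chair = K/(K+1) = 93.1%.

93.1%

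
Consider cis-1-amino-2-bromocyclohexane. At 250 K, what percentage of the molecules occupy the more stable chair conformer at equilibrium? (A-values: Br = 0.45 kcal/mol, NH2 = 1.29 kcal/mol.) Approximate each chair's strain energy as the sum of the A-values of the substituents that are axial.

84.4%

C1 and C2 have opposite parity, so for the cis isomer the two substituents are one axial and one equatorial in each chair.
Chair I (bromo axial, amino equatorial): E = 0.45 kcal/mol; chair II (bromo equatorial, amino axial): E = 1.29 kcal/mol.
ΔG = 0.84 kcal/mol between the two chairs.
K = exp(ΔG/RT) with R = 1.987×10⁻³ kcal mol⁻¹ K⁻¹ and T = 250 K gives K ≈ 5.42.
Fraction in the lower-energy chair = K/(K+1) = 84.4%.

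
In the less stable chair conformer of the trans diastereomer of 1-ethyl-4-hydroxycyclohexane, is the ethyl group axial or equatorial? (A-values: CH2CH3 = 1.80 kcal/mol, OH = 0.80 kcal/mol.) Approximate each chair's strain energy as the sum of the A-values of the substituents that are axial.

axial

C1 and C4 have opposite parity, so for the trans isomer the two substituents are e,e in one chair and a,a in the other.
Chair I (ethyl axial, hydroxyl axial): E = 2.60 kcal/mol.
Chair II (ethyl equatorial, hydroxyl equatorial): E = 0.00 kcal/mol.
Chair I is the less stable (higher-energy) conformer, and in that chair the ethyl group is axial.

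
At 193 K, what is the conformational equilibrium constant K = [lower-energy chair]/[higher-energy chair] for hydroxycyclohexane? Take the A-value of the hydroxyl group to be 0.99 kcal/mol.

K ≈ 13.2

One chair has the hydroxyl group axial (E = 0.99 kcal/mol) and the other has it equatorial (E = 0).
ΔG = 0.99 kcal/mol between the two chairs.
K = exp(ΔG/RT) with R = 1.987×10⁻³ kcal mol⁻¹ K⁻¹ and T = 193 K gives K ≈ 13.2.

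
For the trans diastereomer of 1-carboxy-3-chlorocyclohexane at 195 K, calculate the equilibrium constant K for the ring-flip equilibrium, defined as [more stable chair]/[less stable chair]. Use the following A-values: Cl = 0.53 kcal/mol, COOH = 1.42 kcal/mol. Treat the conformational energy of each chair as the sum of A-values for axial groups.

K ≈ 9.94

C1 and C3 have the same parity, so for the trans isomer the two substituents are one axial and one equatorial in each chair.
Chair I (chloro axial, carboxyl equatorial): E = 0.53 kcal/mol; chair II (chloro equatorial, carboxyl axial): E = 1.42 kcal/mol.
ΔG = 0.89 kcal/mol between the two chairs.
K = exp(ΔG/RT) with R = 1.987×10⁻³ kcal mol⁻¹ K⁻¹ and T = 195 K gives K ≈ 9.94.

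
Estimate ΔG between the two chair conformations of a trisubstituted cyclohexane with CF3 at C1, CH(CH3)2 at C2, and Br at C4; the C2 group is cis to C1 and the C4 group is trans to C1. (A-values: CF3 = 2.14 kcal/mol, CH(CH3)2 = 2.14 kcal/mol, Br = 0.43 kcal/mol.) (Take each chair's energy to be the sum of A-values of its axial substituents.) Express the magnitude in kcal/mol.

0.43 kcal/mol

Chair I (trifluoromethyl axial, isopropyl equatorial, bromo axial): E = 2.57 kcal/mol.
Chair II (trifluoromethyl equatorial, isopropyl axial, bromo equatorial): E = 2.14 kcal/mol.
ΔE = 2.57 − 2.14 = 0.43 kcal/mol; chair II is more stable.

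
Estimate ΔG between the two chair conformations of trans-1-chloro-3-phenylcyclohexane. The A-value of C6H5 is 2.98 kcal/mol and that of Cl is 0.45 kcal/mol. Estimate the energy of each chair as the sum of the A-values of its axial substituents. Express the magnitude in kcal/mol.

C1 and C3 have the same parity, so for the trans isomer the two substituents are one axial and one equatorial in each chair.
Chair I (phenyl axial, chloro equatorial): E = 2.98 kcal/mol.
Chair II (phenyl equatorial, chloro axial): E = 0.45 kcal/mol.
ΔE = 2.98 − 0.45 = 2.53 kcal/mol; chair II is more stable.

2.53 kcal/mol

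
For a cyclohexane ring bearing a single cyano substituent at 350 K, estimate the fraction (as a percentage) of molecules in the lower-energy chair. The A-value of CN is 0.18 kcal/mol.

One chair has the cyano group axial (E = 0.18 kcal/mol) and the other has it equatorial (E = 0).
ΔG = 0.18 kcal/mol between the two chairs.
K = exp(ΔG/RT) with R = 1.987×10⁻³ kcal mol⁻¹ K⁻¹ and T = 350 K gives K ≈ 1.3.
Fraction in the lower-energy chair = K/(K+1) = 56.4%.

56.4%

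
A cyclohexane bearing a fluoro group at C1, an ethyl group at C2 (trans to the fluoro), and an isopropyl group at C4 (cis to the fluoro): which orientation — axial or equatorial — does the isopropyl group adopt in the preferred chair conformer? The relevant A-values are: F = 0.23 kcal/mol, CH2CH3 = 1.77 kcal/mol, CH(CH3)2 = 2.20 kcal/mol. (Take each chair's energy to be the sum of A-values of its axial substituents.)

equatorial

Chair I (fluoro axial, ethyl axial, isopropyl equatorial): E = 2.00 kcal/mol.
Chair II (fluoro equatorial, ethyl equatorial, isopropyl axial): E = 2.20 kcal/mol.
Chair I is the more stable (lower-energy) conformer, and in that chair the isopropyl group is equatorial.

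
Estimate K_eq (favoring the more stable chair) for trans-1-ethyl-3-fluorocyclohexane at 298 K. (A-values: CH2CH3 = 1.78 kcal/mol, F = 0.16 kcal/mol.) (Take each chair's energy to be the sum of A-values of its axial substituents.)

K ≈ 15.4

C1 and C3 have the same parity, so for the trans isomer the two substituents are one axial and one equatorial in each chair.
Chair I (ethyl axial, fluoro equatorial): E = 1.78 kcal/mol; chair II (ethyl equatorial, fluoro axial): E = 0.16 kcal/mol.
ΔG = 1.62 kcal/mol between the two chairs.
K = exp(ΔG/RT) with R = 1.987×10⁻³ kcal mol⁻¹ K⁻¹ and T = 298 K gives K ≈ 15.4.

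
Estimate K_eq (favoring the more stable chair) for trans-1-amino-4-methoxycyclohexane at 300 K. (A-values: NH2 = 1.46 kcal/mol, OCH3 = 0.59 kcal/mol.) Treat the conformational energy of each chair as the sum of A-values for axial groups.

K ≈ 31.2

C1 and C4 have opposite parity, so for the trans isomer the two substituents are e,e in one chair and a,a in the other.
Chair I (amino axial, methoxy axial): E = 2.05 kcal/mol; chair II (amino equatorial, methoxy equatorial): E = 0.00 kcal/mol.
ΔG = 2.05 kcal/mol between the two chairs.
K = exp(ΔG/RT) with R = 1.987×10⁻³ kcal mol⁻¹ K⁻¹ and T = 300 K gives K ≈ 31.2.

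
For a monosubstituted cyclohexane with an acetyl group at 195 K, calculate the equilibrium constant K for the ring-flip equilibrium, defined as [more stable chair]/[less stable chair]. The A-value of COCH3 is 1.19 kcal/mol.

One chair has the acetyl group axial (E = 1.19 kcal/mol) and the other has it equatorial (E = 0).
ΔG = 1.19 kcal/mol between the two chairs.
K = exp(ΔG/RT) with R = 1.987×10⁻³ kcal mol⁻¹ K⁻¹ and T = 195 K gives K ≈ 21.6.

K ≈ 21.6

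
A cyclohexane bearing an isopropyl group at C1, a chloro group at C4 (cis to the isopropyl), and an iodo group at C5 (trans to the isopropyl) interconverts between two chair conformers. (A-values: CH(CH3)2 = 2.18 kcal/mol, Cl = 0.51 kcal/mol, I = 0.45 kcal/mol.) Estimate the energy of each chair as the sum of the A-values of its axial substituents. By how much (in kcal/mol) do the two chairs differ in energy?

1.22 kcal/mol

Chair I (isopropyl axial, chloro equatorial, iodo equatorial): E = 2.18 kcal/mol.
Chair II (isopropyl equatorial, chloro axial, iodo axial): E = 0.96 kcal/mol.
ΔE = 2.18 − 0.96 = 1.22 kcal/mol; chair II is more stable.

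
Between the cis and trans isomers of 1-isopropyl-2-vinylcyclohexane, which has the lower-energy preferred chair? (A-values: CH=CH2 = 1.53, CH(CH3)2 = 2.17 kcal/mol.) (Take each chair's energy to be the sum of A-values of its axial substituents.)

At 1,2 positions (parity opposite): cis → (a,e or e,a); trans → (e,e or a,a).
Best chair for cis: E = 1.53 kcal/mol; best chair for trans: E = 0.00 kcal/mol.
The trans isomer is lower by 1.53 kcal/mol.

trans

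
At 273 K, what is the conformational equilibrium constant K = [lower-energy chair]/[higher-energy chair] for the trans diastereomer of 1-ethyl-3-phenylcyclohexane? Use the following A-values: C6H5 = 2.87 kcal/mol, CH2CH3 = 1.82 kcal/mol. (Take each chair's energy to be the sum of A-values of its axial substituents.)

C1 and C3 have the same parity, so for the trans isomer the two substituents are one axial and one equatorial in each chair.
Chair I (phenyl axial, ethyl equatorial): E = 2.87 kcal/mol; chair II (phenyl equatorial, ethyl axial): E = 1.82 kcal/mol.
ΔG = 1.05 kcal/mol between the two chairs.
K = exp(ΔG/RT) with R = 1.987×10⁻³ kcal mol⁻¹ K⁻¹ and T = 273 K gives K ≈ 6.93.

K ≈ 6.93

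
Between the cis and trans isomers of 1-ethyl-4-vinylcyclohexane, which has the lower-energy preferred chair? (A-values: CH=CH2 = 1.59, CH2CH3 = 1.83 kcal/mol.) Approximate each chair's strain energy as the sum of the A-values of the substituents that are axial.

At 1,4 positions (parity opposite): cis → (a,e or e,a); trans → (e,e or a,a).
Best chair for cis: E = 1.59 kcal/mol; best chair for trans: E = 0.00 kcal/mol.
The trans isomer is lower by 1.59 kcal/mol.

trans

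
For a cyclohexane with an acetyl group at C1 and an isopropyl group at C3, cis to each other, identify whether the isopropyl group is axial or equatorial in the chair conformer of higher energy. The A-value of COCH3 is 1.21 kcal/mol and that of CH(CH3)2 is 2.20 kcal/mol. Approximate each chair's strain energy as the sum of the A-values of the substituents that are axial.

C1 and C3 have the same parity, so for the cis isomer the two substituents are e,e in one chair and a,a in the other.
Chair I (acetyl axial, isopropyl axial): E = 3.41 kcal/mol.
Chair II (acetyl equatorial, isopropyl equatorial): E = 0.00 kcal/mol.
Chair I is the less stable (higher-energy) conformer, and in that chair the isopropyl group is axial.

axial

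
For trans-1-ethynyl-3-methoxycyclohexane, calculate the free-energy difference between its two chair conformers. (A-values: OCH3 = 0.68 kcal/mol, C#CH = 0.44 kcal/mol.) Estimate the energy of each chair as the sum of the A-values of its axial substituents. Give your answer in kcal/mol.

0.24 kcal/mol

C1 and C3 have the same parity, so for the trans isomer the two substituents are one axial and one equatorial in each chair.
Chair I (methoxy axial, ethynyl equatorial): E = 0.68 kcal/mol.
Chair II (methoxy equatorial, ethynyl axial): E = 0.44 kcal/mol.
ΔE = 0.68 − 0.44 = 0.24 kcal/mol; chair II is more stable.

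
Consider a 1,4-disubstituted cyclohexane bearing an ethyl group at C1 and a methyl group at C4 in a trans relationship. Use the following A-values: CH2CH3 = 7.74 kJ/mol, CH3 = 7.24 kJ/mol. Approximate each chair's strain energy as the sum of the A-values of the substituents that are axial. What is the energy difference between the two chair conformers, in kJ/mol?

C1 and C4 have opposite parity, so for the trans isomer the two substituents are e,e in one chair and a,a in the other.
Chair I (ethyl axial, methyl axial): E = 14.98 kJ/mol.
Chair II (ethyl equatorial, methyl equatorial): E = 0.00 kJ/mol.
ΔE = 14.98 − 0.00 = 14.98 kJ/mol; chair II is more stable.

14.98 kJ/mol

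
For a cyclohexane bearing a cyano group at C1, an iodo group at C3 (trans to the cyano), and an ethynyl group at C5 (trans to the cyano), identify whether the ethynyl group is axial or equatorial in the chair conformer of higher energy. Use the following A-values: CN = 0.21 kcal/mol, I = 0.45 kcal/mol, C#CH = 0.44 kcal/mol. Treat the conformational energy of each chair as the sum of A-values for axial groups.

Chair I (cyano axial, iodo equatorial, ethynyl equatorial): E = 0.21 kcal/mol.
Chair II (cyano equatorial, iodo axial, ethynyl axial): E = 0.89 kcal/mol.
Chair II is the less stable (higher-energy) conformer, and in that chair the ethynyl group is axial.

axial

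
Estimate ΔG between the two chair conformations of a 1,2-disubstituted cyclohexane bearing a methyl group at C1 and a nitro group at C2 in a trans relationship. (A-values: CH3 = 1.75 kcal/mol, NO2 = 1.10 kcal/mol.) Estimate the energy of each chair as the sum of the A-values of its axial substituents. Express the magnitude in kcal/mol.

2.85 kcal/mol

C1 and C2 have opposite parity, so for the trans isomer the two substituents are e,e in one chair and a,a in the other.
Chair I (methyl axial, nitro axial): E = 2.85 kcal/mol.
Chair II (methyl equatorial, nitro equatorial): E = 0.00 kcal/mol.
ΔE = 2.85 − 0.00 = 2.85 kcal/mol; chair II is more stable.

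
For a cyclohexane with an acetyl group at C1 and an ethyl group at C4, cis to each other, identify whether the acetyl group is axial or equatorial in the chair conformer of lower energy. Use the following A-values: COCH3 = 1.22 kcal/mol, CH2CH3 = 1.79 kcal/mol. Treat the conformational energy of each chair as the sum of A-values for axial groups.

C1 and C4 have opposite parity, so for the cis isomer the two substituents are one axial and one equatorial in each chair.
Chair I (acetyl axial, ethyl equatorial): E = 1.22 kcal/mol.
Chair II (acetyl equatorial, ethyl axial): E = 1.79 kcal/mol.
Chair I is the more stable (lower-energy) conformer, and in that chair the acetyl group is axial.

axial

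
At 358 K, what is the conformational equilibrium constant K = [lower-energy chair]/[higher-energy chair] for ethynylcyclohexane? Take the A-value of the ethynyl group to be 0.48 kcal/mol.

One chair has the ethynyl group axial (E = 0.48 kcal/mol) and the other has it equatorial (E = 0).
ΔG = 0.48 kcal/mol between the two chairs.
K = exp(ΔG/RT) with R = 1.987×10⁻³ kcal mol⁻¹ K⁻¹ and T = 358 K gives K ≈ 1.96.

K ≈ 1.96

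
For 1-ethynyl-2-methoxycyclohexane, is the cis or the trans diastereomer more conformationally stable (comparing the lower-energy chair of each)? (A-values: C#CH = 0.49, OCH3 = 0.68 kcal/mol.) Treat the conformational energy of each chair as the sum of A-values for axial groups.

At 1,2 positions (parity opposite): cis → (a,e or e,a); trans → (e,e or a,a).
Best chair for cis: E = 0.49 kcal/mol; best chair for trans: E = 0.00 kcal/mol.
The trans isomer is lower by 0.49 kcal/mol.

trans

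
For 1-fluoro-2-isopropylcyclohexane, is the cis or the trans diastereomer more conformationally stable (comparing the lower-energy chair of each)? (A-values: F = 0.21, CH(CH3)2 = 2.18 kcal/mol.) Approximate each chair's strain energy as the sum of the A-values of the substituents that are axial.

trans

At 1,2 positions (parity opposite): cis → (a,e or e,a); trans → (e,e or a,a).
Best chair for cis: E = 0.21 kcal/mol; best chair for trans: E = 0.00 kcal/mol.
The trans isomer is lower by 0.21 kcal/mol.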